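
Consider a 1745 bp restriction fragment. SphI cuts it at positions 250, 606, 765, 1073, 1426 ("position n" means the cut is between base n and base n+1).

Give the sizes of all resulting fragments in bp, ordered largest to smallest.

Linear molecule, 5 cuts → 6 fragments:
  250 − 0 = 250 bp
  606 − 250 = 356 bp
  765 − 606 = 159 bp
  1073 − 765 = 308 bp
  1426 − 1073 = 353 bp
  1745 − 1426 = 319 bp
Sorted largest to smallest: 356, 353, 319, 308, 250, 159 bp.

356, 353, 319, 308, 250, 159 bp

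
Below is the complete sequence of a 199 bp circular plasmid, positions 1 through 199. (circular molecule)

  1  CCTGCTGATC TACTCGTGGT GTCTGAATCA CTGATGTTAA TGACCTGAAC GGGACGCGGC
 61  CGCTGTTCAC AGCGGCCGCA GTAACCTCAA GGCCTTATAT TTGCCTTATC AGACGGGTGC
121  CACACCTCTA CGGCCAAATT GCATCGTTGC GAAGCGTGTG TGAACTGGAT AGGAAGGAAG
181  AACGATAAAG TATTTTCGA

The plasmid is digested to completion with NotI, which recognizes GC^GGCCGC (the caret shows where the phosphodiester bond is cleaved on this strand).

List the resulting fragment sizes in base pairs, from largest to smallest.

NotI sites (GCGGCCGC) start at positions 56, 72.
NotI cuts after base 2 of each site, so after positions 57, 73.
Circular molecule, 2 cuts → 2 fragments:
  58–73 → 16 bp
  74–199 then 1–57 → 126 + 57 = 183 bp
Sorted largest to smallest: 183, 16 bp.

183, 16 bp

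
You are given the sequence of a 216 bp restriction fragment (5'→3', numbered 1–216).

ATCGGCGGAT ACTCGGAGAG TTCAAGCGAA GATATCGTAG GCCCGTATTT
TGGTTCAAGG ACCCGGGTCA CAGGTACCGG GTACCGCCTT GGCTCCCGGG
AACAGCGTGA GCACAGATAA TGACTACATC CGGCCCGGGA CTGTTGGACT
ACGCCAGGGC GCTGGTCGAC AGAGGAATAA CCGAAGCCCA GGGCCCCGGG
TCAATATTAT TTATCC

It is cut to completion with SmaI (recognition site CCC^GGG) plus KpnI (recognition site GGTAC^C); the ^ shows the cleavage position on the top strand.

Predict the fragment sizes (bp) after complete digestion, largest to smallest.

64, 61, 39, 19, 13, 13, 7 bp

SmaI sites (CCCGGG) start at positions 62, 95, 134, 195.
SmaI cuts after base 3 of each site, so after positions 64, 97, 136, 197.
KpnI sites (GGTACC) start at positions 73, 80.
KpnI cuts after base 5 of each site (before the last base), so after positions 77, 84.
Combined cut positions: 64, 77, 84, 97, 136, 197.
Linear molecule, 6 cuts → 7 fragments:
  1–64 → 64 bp
  65–77 → 13 bp
  78–84 → 7 bp
  85–97 → 13 bp
  98–136 → 39 bp
  137–197 → 61 bp
  198–216 → 19 bp
Sorted largest to smallest: 64, 61, 39, 19, 13, 13, 7 bp.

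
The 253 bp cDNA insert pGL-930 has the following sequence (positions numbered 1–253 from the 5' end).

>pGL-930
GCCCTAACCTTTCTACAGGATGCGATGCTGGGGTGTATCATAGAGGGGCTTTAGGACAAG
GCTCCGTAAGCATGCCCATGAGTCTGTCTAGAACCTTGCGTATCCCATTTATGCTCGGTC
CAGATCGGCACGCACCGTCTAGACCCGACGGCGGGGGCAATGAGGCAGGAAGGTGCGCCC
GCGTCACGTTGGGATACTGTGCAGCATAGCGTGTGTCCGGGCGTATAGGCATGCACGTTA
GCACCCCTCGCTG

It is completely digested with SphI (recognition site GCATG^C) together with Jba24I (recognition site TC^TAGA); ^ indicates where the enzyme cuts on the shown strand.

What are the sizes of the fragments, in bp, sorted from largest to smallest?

94, 74, 51, 20, 14 bp

SphI sites (GCATGC) start at positions 70, 229.
SphI cuts after base 5 of each site (before the last base), so after positions 74, 233.
Jba24I sites (TCTAGA) start at positions 87, 138.
Jba24I cuts after base 2 of each site, so after positions 88, 139.
Combined cut positions: 74, 88, 139, 233.
Linear molecule, 4 cuts → 5 fragments:
  1–74 → 74 bp
  75–88 → 14 bp
  89–139 → 51 bp
  140–233 → 94 bp
  234–253 → 20 bp
Sorted largest to smallest: 94, 74, 51, 20, 14 bp.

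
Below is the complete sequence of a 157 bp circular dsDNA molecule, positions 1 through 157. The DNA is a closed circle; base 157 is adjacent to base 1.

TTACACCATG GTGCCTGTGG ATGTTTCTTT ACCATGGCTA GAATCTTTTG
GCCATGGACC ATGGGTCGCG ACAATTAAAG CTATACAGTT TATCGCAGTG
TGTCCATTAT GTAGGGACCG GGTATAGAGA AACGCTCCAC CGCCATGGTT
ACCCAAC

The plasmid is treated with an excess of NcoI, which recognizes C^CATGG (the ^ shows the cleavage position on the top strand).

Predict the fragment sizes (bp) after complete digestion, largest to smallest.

NcoI sites (CCATGG) start at positions 6, 32, 52, 59, 143.
NcoI cuts after the first base of each site, so after positions 6, 32, 52, 59, 143.
Circular molecule, 5 cuts → 5 fragments:
  7–32 → 26 bp
  33–52 → 20 bp
  53–59 → 7 bp
  60–143 → 84 bp
  144–157 then 1–6 → 14 + 6 = 20 bp
Sorted largest to smallest: 84, 26, 20, 20, 7 bp.

84, 26, 20, 20, 7 bp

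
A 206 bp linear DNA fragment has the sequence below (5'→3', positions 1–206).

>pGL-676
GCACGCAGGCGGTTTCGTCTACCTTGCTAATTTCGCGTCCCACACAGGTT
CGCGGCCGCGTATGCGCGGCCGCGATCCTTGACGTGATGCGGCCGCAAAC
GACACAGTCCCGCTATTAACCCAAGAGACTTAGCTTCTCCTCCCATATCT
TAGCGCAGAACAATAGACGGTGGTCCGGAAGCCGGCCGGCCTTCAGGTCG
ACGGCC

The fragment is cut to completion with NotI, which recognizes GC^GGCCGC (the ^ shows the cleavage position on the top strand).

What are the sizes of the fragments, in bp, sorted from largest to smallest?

116, 53, 23, 14 bp

NotI sites (GCGGCCGC) start at positions 52, 66, 89.
NotI cuts after base 2 of each site, so after positions 53, 67, 90.
Linear molecule, 3 cuts → 4 fragments:
  1–53 → 53 bp
  54–67 → 14 bp
  68–90 → 23 bp
  91–206 → 116 bp
Sorted largest to smallest: 116, 53, 23, 14 bp.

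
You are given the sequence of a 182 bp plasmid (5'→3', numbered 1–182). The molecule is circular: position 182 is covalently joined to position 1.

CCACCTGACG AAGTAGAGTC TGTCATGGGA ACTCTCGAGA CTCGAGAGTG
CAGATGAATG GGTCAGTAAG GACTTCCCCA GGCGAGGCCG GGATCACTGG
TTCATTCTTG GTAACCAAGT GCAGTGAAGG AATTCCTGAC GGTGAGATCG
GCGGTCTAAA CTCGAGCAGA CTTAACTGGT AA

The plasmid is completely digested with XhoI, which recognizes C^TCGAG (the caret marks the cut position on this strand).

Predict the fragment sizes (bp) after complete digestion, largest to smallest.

120, 55, 7 bp

XhoI sites (CTCGAG) start at positions 34, 41, 161.
XhoI cuts after the first base of each site, so after positions 34, 41, 161.
Circular molecule, 3 cuts → 3 fragments:
  35–41 → 7 bp
  42–161 → 120 bp
  162–182 then 1–34 → 21 + 34 = 55 bp
Sorted largest to smallest: 120, 55, 7 bp.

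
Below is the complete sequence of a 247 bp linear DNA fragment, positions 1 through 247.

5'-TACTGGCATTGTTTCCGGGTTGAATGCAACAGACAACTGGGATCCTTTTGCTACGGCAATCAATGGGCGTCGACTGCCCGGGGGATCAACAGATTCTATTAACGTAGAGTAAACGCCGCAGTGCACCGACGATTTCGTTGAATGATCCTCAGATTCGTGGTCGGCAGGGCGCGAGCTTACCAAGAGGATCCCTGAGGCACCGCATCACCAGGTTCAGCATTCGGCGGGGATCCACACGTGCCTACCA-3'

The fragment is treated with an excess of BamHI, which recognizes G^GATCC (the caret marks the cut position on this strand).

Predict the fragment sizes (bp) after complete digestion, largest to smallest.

BamHI sites (GGATCC) start at positions 40, 186, 228.
BamHI cuts after the first base of each site, so after positions 40, 186, 228.
Linear molecule, 3 cuts → 4 fragments:
  1–40 → 40 bp
  41–186 → 146 bp
  187–228 → 42 bp
  229–247 → 19 bp
Sorted largest to smallest: 146, 42, 40, 19 bp.

146, 42, 40, 19 bp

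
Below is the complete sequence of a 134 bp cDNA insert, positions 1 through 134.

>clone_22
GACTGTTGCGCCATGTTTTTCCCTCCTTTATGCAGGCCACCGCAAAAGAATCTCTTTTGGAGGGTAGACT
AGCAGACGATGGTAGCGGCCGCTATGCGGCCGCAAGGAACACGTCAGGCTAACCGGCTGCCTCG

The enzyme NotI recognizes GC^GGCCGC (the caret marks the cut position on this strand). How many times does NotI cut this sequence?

GCGGCCGC occurs starting at positions 85, 96.
NotI cuts at 2 sites.

2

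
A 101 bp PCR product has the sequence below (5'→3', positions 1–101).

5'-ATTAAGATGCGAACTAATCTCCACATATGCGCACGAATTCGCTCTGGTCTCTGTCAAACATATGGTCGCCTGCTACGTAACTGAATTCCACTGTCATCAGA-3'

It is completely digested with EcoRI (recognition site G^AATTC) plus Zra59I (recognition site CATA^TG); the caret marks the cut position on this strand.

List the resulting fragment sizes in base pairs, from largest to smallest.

EcoRI sites (GAATTC) start at positions 35, 83.
EcoRI cuts after the first base of each site, so after positions 35, 83.
Zra59I sites (CATATG) start at positions 24, 59.
Zra59I cuts after base 4 of each site, so after positions 27, 62.
Combined cut positions: 27, 35, 62, 83.
Linear molecule, 4 cuts → 5 fragments:
  1–27 → 27 bp
  28–35 → 8 bp
  36–62 → 27 bp
  63–83 → 21 bp
  84–101 → 18 bp
Sorted largest to smallest: 27, 27, 21, 18, 8 bp.

27, 27, 21, 18, 8 bp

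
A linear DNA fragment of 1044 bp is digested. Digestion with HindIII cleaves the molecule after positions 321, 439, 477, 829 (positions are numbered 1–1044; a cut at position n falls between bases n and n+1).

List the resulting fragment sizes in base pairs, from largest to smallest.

Linear molecule, 4 cuts → 5 fragments:
  321 − 0 = 321 bp
  439 − 321 = 118 bp
  477 − 439 = 38 bp
  829 − 477 = 352 bp
  1044 − 829 = 215 bp
Sorted largest to smallest: 352, 321, 215, 118, 38 bp.

352, 321, 215, 118, 38 bp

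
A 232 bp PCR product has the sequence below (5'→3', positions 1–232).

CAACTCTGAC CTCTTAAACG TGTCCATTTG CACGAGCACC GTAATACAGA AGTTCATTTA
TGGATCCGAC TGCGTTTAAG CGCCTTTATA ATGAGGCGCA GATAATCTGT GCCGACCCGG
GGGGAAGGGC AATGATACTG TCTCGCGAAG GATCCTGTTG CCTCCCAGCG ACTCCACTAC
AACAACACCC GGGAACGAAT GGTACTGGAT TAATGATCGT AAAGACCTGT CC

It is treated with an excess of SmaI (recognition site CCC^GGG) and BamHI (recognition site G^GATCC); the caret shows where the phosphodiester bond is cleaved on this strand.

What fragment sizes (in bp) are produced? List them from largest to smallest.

SmaI sites (CCCGGG) start at positions 116, 188.
SmaI cuts after base 3 of each site, so after positions 118, 190.
BamHI sites (GGATCC) start at positions 62, 150.
BamHI cuts after the first base of each site, so after positions 62, 150.
Combined cut positions: 62, 118, 150, 190.
Linear molecule, 4 cuts → 5 fragments:
  1–62 → 62 bp
  63–118 → 56 bp
  119–150 → 32 bp
  151–190 → 40 bp
  191–232 → 42 bp
Sorted largest to smallest: 62, 56, 42, 40, 32 bp.

62, 56, 42, 40, 32 bp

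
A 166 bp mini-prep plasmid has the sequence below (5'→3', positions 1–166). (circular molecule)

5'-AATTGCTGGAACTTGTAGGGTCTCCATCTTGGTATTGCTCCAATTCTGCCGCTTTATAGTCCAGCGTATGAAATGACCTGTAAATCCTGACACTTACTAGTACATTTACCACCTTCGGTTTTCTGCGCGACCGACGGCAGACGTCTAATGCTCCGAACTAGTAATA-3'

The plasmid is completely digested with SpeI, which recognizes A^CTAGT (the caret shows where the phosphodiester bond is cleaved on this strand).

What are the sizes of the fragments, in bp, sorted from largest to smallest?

SpeI sites (ACTAGT) start at positions 96, 157.
SpeI cuts after the first base of each site, so after positions 96, 157.
Circular molecule, 2 cuts → 2 fragments:
  97–157 → 61 bp
  158–166 then 1–96 → 9 + 96 = 105 bp
Sorted largest to smallest: 105, 61 bp.

105, 61 bp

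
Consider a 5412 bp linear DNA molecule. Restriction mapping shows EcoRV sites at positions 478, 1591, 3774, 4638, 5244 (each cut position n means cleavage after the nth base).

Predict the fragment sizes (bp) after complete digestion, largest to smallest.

2183, 1113, 864, 606, 478, 168 bp

Linear molecule, 5 cuts → 6 fragments:
  478 − 0 = 478 bp
  1591 − 478 = 1113 bp
  3774 − 1591 = 2183 bp
  4638 − 3774 = 864 bp
  5244 − 4638 = 606 bp
  5412 − 5244 = 168 bp
Sorted largest to smallest: 2183, 1113, 864, 606, 478, 168 bp.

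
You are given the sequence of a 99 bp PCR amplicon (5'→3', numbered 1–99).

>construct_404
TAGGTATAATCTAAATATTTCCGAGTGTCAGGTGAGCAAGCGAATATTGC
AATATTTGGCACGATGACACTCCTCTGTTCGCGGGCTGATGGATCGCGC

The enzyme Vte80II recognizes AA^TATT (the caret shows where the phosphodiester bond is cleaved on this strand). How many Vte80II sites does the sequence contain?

3

AATATT occurs starting at positions 14, 43, 51.
Vte80II cuts at 3 sites.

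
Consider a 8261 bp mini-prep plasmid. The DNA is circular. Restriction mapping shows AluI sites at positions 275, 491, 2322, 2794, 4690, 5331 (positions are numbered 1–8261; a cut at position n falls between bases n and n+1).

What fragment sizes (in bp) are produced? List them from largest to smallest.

Circular molecule, 6 cuts → 6 fragments:
  491 − 275 = 216 bp
  2322 − 491 = 1831 bp
  2794 − 2322 = 472 bp
  4690 − 2794 = 1896 bp
  5331 − 4690 = 641 bp
  wrap: 8261 − 5331 + 275 = 3205 bp
Sorted largest to smallest: 3205, 1896, 1831, 641, 472, 216 bp.

3205, 1896, 1831, 641, 472, 216 bp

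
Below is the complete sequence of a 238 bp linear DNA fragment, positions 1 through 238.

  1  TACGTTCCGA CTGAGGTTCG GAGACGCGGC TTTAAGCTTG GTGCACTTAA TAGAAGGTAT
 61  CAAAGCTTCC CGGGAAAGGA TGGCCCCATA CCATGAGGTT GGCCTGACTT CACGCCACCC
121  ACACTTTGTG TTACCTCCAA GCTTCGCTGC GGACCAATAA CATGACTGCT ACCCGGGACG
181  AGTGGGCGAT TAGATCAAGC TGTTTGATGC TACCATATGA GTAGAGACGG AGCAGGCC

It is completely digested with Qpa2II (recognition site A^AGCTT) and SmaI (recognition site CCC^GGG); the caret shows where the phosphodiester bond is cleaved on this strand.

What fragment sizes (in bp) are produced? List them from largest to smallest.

Qpa2II sites (AAGCTT) start at positions 34, 63, 139.
Qpa2II cuts after the first base of each site, so after positions 34, 63, 139.
SmaI sites (CCCGGG) start at positions 69, 172.
SmaI cuts after base 3 of each site, so after positions 71, 174.
Combined cut positions: 34, 63, 71, 139, 174.
Linear molecule, 5 cuts → 6 fragments:
  1–34 → 34 bp
  35–63 → 29 bp
  64–71 → 8 bp
  72–139 → 68 bp
  140–174 → 35 bp
  175–238 → 64 bp
Sorted largest to smallest: 68, 64, 35, 34, 29, 8 bp.

68, 64, 35, 34, 29, 8 bp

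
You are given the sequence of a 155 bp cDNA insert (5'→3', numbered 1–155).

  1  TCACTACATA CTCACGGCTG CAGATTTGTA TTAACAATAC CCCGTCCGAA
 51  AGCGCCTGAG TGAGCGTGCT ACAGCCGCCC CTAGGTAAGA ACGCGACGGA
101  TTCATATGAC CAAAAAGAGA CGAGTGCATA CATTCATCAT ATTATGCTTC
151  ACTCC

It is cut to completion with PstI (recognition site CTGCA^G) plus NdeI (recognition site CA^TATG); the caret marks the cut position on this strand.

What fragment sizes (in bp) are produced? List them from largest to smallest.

The PstI site (CTGCAG) starts at position 18.
PstI cuts after base 5 of each site (before the last base), so after position 22.
The NdeI site (CATATG) starts at position 103.
NdeI cuts after base 2 of each site, so after position 104.
Combined cut positions: 22, 104.
Linear molecule, 2 cuts → 3 fragments:
  1–22 → 22 bp
  23–104 → 82 bp
  105–155 → 51 bp
Sorted largest to smallest: 82, 51, 22 bp.

82, 51, 22 bp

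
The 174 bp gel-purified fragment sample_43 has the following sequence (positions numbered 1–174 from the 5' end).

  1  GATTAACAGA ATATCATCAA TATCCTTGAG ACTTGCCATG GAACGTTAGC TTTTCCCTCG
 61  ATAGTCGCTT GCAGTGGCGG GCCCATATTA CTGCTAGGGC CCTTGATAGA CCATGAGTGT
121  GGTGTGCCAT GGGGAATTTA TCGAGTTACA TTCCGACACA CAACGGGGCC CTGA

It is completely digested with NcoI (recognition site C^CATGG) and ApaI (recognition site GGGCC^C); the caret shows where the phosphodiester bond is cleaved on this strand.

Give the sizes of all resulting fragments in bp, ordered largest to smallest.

47, 43, 36, 26, 18, 4 bp

NcoI sites (CCATGG) start at positions 36, 127.
NcoI cuts after the first base of each site, so after positions 36, 127.
ApaI sites (GGGCCC) start at positions 79, 97, 166.
ApaI cuts after base 5 of each site (before the last base), so after positions 83, 101, 170.
Combined cut positions: 36, 83, 101, 127, 170.
Linear molecule, 5 cuts → 6 fragments:
  1–36 → 36 bp
  37–83 → 47 bp
  84–101 → 18 bp
  102–127 → 26 bp
  128–170 → 43 bp
  171–174 → 4 bp
Sorted largest to smallest: 47, 43, 36, 26, 18, 4 bp.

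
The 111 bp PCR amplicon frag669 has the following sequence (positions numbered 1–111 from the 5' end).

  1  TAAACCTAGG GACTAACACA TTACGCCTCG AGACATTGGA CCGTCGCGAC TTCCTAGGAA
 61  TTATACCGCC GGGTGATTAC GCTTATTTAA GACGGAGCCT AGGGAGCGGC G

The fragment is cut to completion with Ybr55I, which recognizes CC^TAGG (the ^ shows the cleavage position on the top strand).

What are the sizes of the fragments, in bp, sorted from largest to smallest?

Ybr55I sites (CCTAGG) start at positions 5, 53, 98.
Ybr55I cuts after base 2 of each site, so after positions 6, 54, 99.
Linear molecule, 3 cuts → 4 fragments:
  1–6 → 6 bp
  7–54 → 48 bp
  55–99 → 45 bp
  100–111 → 12 bp
Sorted largest to smallest: 48, 45, 12, 6 bp.

48, 45, 12, 6 bp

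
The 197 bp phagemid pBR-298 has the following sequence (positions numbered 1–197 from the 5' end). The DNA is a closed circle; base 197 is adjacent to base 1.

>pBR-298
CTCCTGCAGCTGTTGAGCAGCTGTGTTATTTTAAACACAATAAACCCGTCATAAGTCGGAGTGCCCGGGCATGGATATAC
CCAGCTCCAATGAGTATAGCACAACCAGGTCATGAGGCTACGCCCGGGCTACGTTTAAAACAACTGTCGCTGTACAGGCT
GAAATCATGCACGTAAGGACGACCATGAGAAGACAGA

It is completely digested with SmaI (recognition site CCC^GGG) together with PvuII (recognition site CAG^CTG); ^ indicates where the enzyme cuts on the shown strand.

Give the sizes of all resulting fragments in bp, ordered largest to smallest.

SmaI sites (CCCGGG) start at positions 64, 123.
SmaI cuts after base 3 of each site, so after positions 66, 125.
PvuII sites (CAGCTG) start at positions 7, 18.
PvuII cuts after base 3 of each site, so after positions 9, 20.
Combined cut positions: 9, 20, 66, 125.
Circular molecule, 4 cuts → 4 fragments:
  10–20 → 11 bp
  21–66 → 46 bp
  67–125 → 59 bp
  126–197 then 1–9 → 72 + 9 = 81 bp
Sorted largest to smallest: 81, 59, 46, 11 bp.

81, 59, 46, 11 bp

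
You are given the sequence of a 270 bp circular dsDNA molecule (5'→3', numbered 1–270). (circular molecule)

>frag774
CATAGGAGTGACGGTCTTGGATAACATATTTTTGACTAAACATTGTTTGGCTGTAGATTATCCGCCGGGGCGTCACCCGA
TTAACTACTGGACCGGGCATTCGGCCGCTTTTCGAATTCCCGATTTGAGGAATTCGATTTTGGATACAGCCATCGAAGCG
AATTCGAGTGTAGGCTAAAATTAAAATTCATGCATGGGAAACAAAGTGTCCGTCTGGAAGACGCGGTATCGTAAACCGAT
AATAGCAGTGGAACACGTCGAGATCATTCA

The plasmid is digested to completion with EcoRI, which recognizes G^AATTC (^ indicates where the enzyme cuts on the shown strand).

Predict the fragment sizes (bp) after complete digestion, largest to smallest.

EcoRI sites (GAATTC) start at positions 114, 130, 160.
EcoRI cuts after the first base of each site, so after positions 114, 130, 160.
Circular molecule, 3 cuts → 3 fragments:
  115–130 → 16 bp
  131–160 → 30 bp
  161–270 then 1–114 → 110 + 114 = 224 bp
Sorted largest to smallest: 224, 30, 16 bp.

224, 30, 16 bp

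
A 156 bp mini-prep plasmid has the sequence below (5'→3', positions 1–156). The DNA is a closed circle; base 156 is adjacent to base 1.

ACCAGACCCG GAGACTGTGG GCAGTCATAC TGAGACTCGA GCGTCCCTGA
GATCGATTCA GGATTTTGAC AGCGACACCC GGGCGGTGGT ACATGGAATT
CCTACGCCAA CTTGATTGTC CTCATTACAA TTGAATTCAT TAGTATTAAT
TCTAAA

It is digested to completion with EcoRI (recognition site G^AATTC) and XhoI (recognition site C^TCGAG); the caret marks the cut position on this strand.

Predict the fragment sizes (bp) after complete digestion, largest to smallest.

60, 59, 37 bp

EcoRI sites (GAATTC) start at positions 96, 133.
EcoRI cuts after the first base of each site, so after positions 96, 133.
The XhoI site (CTCGAG) starts at position 36.
XhoI cuts after the first base of each site, so after position 36.
Combined cut positions: 36, 96, 133.
Circular molecule, 3 cuts → 3 fragments:
  37–96 → 60 bp
  97–133 → 37 bp
  134–156 then 1–36 → 23 + 36 = 59 bp
Sorted largest to smallest: 60, 59, 37 bp.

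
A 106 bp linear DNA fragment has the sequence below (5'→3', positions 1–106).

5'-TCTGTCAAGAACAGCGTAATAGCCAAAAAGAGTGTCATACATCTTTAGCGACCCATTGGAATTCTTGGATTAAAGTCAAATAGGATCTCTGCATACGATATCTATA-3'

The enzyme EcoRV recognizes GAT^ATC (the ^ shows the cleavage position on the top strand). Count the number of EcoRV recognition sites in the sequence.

1

GATATC occurs starting at position 97.
EcoRV cuts at 1 site.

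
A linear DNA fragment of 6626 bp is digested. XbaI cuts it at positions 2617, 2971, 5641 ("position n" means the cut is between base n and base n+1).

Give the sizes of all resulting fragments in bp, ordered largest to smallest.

2670, 2617, 985, 354 bp

Linear molecule, 3 cuts → 4 fragments:
  2617 − 0 = 2617 bp
  2971 − 2617 = 354 bp
  5641 − 2971 = 2670 bp
  6626 − 5641 = 985 bp
Sorted largest to smallest: 2670, 2617, 985, 354 bp.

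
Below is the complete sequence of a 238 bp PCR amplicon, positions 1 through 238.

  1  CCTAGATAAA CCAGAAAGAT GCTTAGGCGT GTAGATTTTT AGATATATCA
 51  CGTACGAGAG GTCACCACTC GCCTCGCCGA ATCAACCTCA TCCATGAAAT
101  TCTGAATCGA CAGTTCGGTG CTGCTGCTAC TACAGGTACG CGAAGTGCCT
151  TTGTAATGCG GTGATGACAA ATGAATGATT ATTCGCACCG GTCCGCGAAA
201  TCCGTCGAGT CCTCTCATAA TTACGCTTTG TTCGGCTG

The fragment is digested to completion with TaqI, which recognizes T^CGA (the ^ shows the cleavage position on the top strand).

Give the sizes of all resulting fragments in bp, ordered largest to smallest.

107, 98, 33 bp

TaqI sites (TCGA) start at positions 107, 205.
TaqI cuts after the first base of each site, so after positions 107, 205.
Linear molecule, 2 cuts → 3 fragments:
  1–107 → 107 bp
  108–205 → 98 bp
  206–238 → 33 bp
Sorted largest to smallest: 107, 98, 33 bp.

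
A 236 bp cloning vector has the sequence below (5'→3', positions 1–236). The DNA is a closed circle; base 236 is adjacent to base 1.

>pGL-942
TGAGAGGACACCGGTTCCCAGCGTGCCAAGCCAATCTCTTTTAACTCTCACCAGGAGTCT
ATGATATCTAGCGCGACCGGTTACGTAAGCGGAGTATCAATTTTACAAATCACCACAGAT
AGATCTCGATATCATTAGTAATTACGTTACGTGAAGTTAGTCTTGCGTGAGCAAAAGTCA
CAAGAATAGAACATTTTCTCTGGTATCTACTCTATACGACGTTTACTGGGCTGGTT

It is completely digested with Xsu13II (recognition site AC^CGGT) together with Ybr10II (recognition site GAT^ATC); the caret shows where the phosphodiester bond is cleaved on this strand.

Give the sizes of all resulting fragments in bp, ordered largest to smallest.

117, 54, 53, 12 bp

Xsu13II sites (ACCGGT) start at positions 10, 76.
Xsu13II cuts after base 2 of each site, so after positions 11, 77.
Ybr10II sites (GATATC) start at positions 63, 128.
Ybr10II cuts after base 3 of each site, so after positions 65, 130.
Combined cut positions: 11, 65, 77, 130.
Circular molecule, 4 cuts → 4 fragments:
  12–65 → 54 bp
  66–77 → 12 bp
  78–130 → 53 bp
  131–236 then 1–11 → 106 + 11 = 117 bp
Sorted largest to smallest: 117, 54, 53, 12 bp.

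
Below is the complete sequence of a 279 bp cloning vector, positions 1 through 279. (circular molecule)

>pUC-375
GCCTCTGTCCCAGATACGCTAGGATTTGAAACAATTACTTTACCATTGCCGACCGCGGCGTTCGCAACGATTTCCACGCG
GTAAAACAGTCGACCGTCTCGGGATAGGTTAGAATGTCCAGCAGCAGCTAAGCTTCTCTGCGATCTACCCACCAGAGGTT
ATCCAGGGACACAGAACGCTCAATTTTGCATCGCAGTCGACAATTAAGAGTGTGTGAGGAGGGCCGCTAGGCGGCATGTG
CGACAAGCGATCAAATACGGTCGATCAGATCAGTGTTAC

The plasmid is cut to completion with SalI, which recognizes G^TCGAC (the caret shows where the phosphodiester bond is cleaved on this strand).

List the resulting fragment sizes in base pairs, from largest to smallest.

SalI sites (GTCGAC) start at positions 89, 196.
SalI cuts after the first base of each site, so after positions 89, 196.
Circular molecule, 2 cuts → 2 fragments:
  90–196 → 107 bp
  197–279 then 1–89 → 83 + 89 = 172 bp
Sorted largest to smallest: 172, 107 bp.

172, 107 bp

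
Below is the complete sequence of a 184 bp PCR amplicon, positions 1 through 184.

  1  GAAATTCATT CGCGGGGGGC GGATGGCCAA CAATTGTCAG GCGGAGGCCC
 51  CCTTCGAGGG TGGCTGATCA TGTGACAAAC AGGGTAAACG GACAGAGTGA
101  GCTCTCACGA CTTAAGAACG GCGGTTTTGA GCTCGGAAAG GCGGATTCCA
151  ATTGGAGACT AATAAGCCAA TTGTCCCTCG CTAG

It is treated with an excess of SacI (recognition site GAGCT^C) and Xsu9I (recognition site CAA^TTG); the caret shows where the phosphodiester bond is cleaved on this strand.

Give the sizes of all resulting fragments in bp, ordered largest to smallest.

SacI sites (GAGCTC) start at positions 99, 129.
SacI cuts after base 5 of each site (before the last base), so after positions 103, 133.
Xsu9I sites (CAATTG) start at positions 31, 149, 168.
Xsu9I cuts after base 3 of each site, so after positions 33, 151, 170.
Combined cut positions: 33, 103, 133, 151, 170.
Linear molecule, 5 cuts → 6 fragments:
  1–33 → 33 bp
  34–103 → 70 bp
  104–133 → 30 bp
  134–151 → 18 bp
  152–170 → 19 bp
  171–184 → 14 bp
Sorted largest to smallest: 70, 33, 30, 19, 18, 14 bp.

70, 33, 30, 19, 18, 14 bp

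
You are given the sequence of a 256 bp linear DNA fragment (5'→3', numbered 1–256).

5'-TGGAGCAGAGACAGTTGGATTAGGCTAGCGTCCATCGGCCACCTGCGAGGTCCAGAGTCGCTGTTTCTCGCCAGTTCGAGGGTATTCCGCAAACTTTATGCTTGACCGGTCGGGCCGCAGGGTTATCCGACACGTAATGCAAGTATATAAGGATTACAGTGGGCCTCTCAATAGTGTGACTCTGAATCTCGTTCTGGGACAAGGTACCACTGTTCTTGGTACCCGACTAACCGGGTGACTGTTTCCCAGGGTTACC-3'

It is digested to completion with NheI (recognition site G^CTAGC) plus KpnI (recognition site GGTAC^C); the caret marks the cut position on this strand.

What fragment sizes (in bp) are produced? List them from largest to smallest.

The NheI site (GCTAGC) starts at position 24.
NheI cuts after the first base of each site, so after position 24.
KpnI sites (GGTACC) start at positions 203, 218.
KpnI cuts after base 5 of each site (before the last base), so after positions 207, 222.
Combined cut positions: 24, 207, 222.
Linear molecule, 3 cuts → 4 fragments:
  1–24 → 24 bp
  25–207 → 183 bp
  208–222 → 15 bp
  223–256 → 34 bp
Sorted largest to smallest: 183, 34, 24, 15 bp.

183, 34, 24, 15 bp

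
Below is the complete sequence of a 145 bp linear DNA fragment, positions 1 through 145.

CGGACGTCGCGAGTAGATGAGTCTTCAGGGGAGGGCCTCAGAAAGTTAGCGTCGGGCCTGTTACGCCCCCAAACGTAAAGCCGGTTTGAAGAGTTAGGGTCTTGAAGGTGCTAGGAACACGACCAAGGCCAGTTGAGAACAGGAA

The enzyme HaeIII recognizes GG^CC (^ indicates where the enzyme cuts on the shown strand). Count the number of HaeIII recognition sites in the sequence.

3

GGCC occurs starting at positions 34, 55, 127.
HaeIII cuts at 3 sites.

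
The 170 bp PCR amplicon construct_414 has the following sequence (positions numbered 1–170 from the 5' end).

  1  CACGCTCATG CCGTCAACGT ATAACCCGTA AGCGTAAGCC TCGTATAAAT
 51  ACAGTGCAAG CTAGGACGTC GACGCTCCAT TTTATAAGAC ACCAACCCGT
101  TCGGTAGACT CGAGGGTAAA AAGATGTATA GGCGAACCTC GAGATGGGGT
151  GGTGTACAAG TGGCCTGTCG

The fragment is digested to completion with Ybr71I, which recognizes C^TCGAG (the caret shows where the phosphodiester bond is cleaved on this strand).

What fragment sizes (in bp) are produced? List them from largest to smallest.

Ybr71I sites (CTCGAG) start at positions 109, 138.
Ybr71I cuts after the first base of each site, so after positions 109, 138.
Linear molecule, 2 cuts → 3 fragments:
  1–109 → 109 bp
  110–138 → 29 bp
  139–170 → 32 bp
Sorted largest to smallest: 109, 32, 29 bp.

109, 32, 29 bp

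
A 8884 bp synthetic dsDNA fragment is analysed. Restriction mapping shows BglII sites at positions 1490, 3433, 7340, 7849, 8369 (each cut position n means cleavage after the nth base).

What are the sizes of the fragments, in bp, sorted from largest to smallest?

Linear molecule, 5 cuts → 6 fragments:
  1490 − 0 = 1490 bp
  3433 − 1490 = 1943 bp
  7340 − 3433 = 3907 bp
  7849 − 7340 = 509 bp
  8369 − 7849 = 520 bp
  8884 − 8369 = 515 bp
Sorted largest to smallest: 3907, 1943, 1490, 520, 515, 509 bp.

3907, 1943, 1490, 520, 515, 509 bp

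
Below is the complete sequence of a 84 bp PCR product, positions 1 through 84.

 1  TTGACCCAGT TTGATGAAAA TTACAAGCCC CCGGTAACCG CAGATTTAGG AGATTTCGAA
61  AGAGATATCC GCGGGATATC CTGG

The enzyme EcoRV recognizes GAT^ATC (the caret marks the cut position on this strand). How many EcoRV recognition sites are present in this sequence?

GATATC occurs starting at positions 64, 75.
EcoRV cuts at 2 sites.

2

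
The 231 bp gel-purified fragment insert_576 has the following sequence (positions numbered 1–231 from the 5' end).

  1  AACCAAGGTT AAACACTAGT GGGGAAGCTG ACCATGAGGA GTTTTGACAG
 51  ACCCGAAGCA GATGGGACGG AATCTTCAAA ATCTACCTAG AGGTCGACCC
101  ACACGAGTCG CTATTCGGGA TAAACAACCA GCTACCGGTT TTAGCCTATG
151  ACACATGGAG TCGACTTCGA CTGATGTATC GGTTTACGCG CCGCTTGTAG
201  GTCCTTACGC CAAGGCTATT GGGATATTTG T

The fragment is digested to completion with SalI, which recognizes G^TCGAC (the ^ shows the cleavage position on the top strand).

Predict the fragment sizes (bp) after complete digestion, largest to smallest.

SalI sites (GTCGAC) start at positions 93, 160.
SalI cuts after the first base of each site, so after positions 93, 160.
Linear molecule, 2 cuts → 3 fragments:
  1–93 → 93 bp
  94–160 → 67 bp
  161–231 → 71 bp
Sorted largest to smallest: 93, 71, 67 bp.

93, 71, 67 bp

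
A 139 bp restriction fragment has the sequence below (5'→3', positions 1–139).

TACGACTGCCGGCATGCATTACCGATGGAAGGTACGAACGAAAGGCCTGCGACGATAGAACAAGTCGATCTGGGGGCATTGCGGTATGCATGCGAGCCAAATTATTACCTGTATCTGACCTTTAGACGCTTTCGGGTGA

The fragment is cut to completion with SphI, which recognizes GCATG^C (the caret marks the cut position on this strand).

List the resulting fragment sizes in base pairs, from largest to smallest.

SphI sites (GCATGC) start at positions 12, 88.
SphI cuts after base 5 of each site (before the last base), so after positions 16, 92.
Linear molecule, 2 cuts → 3 fragments:
  1–16 → 16 bp
  17–92 → 76 bp
  93–139 → 47 bp
Sorted largest to smallest: 76, 47, 16 bp.

76, 47, 16 bp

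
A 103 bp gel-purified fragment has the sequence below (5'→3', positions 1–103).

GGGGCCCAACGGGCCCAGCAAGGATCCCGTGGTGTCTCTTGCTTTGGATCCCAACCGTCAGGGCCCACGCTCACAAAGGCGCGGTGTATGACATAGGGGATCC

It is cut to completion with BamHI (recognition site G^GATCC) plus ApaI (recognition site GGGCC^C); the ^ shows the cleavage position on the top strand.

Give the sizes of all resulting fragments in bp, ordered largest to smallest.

BamHI sites (GGATCC) start at positions 22, 46, 98.
BamHI cuts after the first base of each site, so after positions 22, 46, 98.
ApaI sites (GGGCCC) start at positions 2, 11, 61.
ApaI cuts after base 5 of each site (before the last base), so after positions 6, 15, 65.
Combined cut positions: 6, 15, 22, 46, 65, 98.
Linear molecule, 6 cuts → 7 fragments:
  1–6 → 6 bp
  7–15 → 9 bp
  16–22 → 7 bp
  23–46 → 24 bp
  47–65 → 19 bp
  66–98 → 33 bp
  99–103 → 5 bp
Sorted largest to smallest: 33, 24, 19, 9, 7, 6, 5 bp.

33, 24, 19, 9, 7, 6, 5 bp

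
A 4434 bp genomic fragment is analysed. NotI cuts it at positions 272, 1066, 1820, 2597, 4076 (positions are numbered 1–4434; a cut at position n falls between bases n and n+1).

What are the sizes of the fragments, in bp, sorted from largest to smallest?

Linear molecule, 5 cuts → 6 fragments:
  272 − 0 = 272 bp
  1066 − 272 = 794 bp
  1820 − 1066 = 754 bp
  2597 − 1820 = 777 bp
  4076 − 2597 = 1479 bp
  4434 − 4076 = 358 bp
Sorted largest to smallest: 1479, 794, 777, 754, 358, 272 bp.

1479, 794, 777, 754, 358, 272 bp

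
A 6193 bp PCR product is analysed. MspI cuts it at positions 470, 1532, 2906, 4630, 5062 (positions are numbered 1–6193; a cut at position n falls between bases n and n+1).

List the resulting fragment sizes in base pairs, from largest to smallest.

1724, 1374, 1131, 1062, 470, 432 bp

Linear molecule, 5 cuts → 6 fragments:
  470 − 0 = 470 bp
  1532 − 470 = 1062 bp
  2906 − 1532 = 1374 bp
  4630 − 2906 = 1724 bp
  5062 − 4630 = 432 bp
  6193 − 5062 = 1131 bp
Sorted largest to smallest: 1724, 1374, 1131, 1062, 470, 432 bp.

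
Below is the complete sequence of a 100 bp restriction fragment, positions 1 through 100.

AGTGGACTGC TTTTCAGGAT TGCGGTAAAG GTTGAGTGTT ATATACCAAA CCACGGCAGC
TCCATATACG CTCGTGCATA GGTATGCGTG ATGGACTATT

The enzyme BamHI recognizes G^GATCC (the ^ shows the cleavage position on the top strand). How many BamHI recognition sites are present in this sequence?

0

No occurrence of GGATCC is present in the sequence.
BamHI does not cut: 0 sites.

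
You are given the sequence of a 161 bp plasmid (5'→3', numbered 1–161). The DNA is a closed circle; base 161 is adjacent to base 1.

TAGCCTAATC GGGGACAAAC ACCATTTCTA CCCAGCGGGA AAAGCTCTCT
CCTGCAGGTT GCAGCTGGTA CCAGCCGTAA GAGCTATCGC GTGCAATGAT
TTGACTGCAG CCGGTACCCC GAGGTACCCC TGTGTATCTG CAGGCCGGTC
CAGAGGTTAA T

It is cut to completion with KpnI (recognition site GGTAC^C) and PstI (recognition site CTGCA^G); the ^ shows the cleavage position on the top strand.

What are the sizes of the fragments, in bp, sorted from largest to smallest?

KpnI sites (GGTACC) start at positions 67, 113, 123.
KpnI cuts after base 5 of each site (before the last base), so after positions 71, 117, 127.
PstI sites (CTGCAG) start at positions 52, 105, 138.
PstI cuts after base 5 of each site (before the last base), so after positions 56, 109, 142.
Combined cut positions: 56, 71, 109, 117, 127, 142.
Circular molecule, 6 cuts → 6 fragments:
  57–71 → 15 bp
  72–109 → 38 bp
  110–117 → 8 bp
  118–127 → 10 bp
  128–142 → 15 bp
  143–161 then 1–56 → 19 + 56 = 75 bp
Sorted largest to smallest: 75, 38, 15, 15, 10, 8 bp.

75, 38, 15, 15, 10, 8 bp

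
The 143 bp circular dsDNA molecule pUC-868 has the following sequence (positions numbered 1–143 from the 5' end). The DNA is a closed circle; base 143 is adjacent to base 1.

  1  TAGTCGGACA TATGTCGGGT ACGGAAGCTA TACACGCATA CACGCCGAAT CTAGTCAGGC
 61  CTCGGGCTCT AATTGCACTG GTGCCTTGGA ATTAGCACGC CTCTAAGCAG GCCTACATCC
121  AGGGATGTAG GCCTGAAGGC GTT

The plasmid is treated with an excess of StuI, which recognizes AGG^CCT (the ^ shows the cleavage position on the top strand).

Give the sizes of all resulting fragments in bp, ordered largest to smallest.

71, 52, 20 bp

StuI sites (AGGCCT) start at positions 57, 109, 129.
StuI cuts after base 3 of each site, so after positions 59, 111, 131.
Circular molecule, 3 cuts → 3 fragments:
  60–111 → 52 bp
  112–131 → 20 bp
  132–143 then 1–59 → 12 + 59 = 71 bp
Sorted largest to smallest: 71, 52, 20 bp.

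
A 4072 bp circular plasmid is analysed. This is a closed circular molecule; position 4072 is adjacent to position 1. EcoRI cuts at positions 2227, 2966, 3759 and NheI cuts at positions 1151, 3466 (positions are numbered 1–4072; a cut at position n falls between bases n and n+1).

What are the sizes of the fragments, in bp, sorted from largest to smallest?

Combined cut positions (sorted): 1151, 2227, 2966, 3466, 3759.
Circular molecule, 5 cuts → 5 fragments:
  2227 − 1151 = 1076 bp
  2966 − 2227 = 739 bp
  3466 − 2966 = 500 bp
  3759 − 3466 = 293 bp
  wrap: 4072 − 3759 + 1151 = 1464 bp
Sorted largest to smallest: 1464, 1076, 739, 500, 293 bp.

1464, 1076, 739, 500, 293 bp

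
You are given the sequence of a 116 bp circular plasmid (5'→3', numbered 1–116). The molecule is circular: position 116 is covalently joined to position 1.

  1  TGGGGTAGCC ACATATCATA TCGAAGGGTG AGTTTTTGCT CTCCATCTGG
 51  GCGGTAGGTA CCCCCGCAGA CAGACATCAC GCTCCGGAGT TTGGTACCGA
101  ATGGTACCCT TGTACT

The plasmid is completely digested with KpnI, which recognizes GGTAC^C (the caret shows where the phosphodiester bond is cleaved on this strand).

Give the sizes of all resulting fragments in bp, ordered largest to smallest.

KpnI sites (GGTACC) start at positions 57, 93, 103.
KpnI cuts after base 5 of each site (before the last base), so after positions 61, 97, 107.
Circular molecule, 3 cuts → 3 fragments:
  62–97 → 36 bp
  98–107 → 10 bp
  108–116 then 1–61 → 9 + 61 = 70 bp
Sorted largest to smallest: 70, 36, 10 bp.

70, 36, 10 bp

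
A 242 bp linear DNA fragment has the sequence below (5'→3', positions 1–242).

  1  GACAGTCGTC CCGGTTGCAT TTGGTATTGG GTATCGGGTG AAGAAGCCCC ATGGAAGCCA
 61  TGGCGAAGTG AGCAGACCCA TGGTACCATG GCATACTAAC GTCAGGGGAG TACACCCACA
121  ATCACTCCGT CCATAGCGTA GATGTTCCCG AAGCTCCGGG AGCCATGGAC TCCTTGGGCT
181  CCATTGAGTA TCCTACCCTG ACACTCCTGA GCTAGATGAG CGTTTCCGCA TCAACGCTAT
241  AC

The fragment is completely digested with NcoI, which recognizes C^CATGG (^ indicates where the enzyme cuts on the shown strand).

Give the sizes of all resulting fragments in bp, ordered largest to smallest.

NcoI sites (CCATGG) start at positions 49, 58, 78, 86, 163.
NcoI cuts after the first base of each site, so after positions 49, 58, 78, 86, 163.
Linear molecule, 5 cuts → 6 fragments:
  1–49 → 49 bp
  50–58 → 9 bp
  59–78 → 20 bp
  79–86 → 8 bp
  87–163 → 77 bp
  164–242 → 79 bp
Sorted largest to smallest: 79, 77, 49, 20, 9, 8 bp.

79, 77, 49, 20, 9, 8 bp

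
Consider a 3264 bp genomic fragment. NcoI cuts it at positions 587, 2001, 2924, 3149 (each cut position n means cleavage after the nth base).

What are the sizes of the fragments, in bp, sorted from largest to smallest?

1414, 923, 587, 225, 115 bp

Linear molecule, 4 cuts → 5 fragments:
  587 − 0 = 587 bp
  2001 − 587 = 1414 bp
  2924 − 2001 = 923 bp
  3149 − 2924 = 225 bp
  3264 − 3149 = 115 bp
Sorted largest to smallest: 1414, 923, 587, 225, 115 bp.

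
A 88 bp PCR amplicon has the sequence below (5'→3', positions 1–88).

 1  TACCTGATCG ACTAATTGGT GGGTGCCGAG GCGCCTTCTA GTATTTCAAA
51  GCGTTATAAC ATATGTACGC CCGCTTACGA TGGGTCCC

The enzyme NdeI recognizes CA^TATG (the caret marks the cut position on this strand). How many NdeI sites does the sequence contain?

1

CATATG occurs starting at position 60.
NdeI cuts at 1 site.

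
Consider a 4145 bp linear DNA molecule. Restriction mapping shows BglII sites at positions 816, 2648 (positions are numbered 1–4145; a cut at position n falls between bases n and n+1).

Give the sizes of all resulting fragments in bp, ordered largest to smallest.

1832, 1497, 816 bp

Linear molecule, 2 cuts → 3 fragments:
  816 − 0 = 816 bp
  2648 − 816 = 1832 bp
  4145 − 2648 = 1497 bp
Sorted largest to smallest: 1832, 1497, 816 bp.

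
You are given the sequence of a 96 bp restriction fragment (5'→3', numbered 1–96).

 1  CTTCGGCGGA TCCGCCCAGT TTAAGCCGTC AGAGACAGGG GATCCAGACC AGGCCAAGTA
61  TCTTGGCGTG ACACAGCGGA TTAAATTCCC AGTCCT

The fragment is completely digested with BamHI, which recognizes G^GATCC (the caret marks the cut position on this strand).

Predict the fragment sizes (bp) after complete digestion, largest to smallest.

BamHI sites (GGATCC) start at positions 8, 40.
BamHI cuts after the first base of each site, so after positions 8, 40.
Linear molecule, 2 cuts → 3 fragments:
  1–8 → 8 bp
  9–40 → 32 bp
  41–96 → 56 bp
Sorted largest to smallest: 56, 32, 8 bp.

56, 32, 8 bp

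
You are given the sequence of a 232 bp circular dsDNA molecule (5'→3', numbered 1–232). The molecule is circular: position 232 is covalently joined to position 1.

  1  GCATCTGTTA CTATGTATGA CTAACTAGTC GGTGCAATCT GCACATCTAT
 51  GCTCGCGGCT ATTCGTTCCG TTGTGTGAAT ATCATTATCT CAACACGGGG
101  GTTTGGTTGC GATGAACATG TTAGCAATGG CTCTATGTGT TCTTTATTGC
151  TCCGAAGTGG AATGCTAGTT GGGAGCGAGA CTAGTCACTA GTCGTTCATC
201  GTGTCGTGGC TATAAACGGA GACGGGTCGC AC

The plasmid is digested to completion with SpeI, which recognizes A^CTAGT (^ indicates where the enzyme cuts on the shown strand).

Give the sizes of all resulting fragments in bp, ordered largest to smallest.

SpeI sites (ACTAGT) start at positions 24, 180, 187.
SpeI cuts after the first base of each site, so after positions 24, 180, 187.
Circular molecule, 3 cuts → 3 fragments:
  25–180 → 156 bp
  181–187 → 7 bp
  188–232 then 1–24 → 45 + 24 = 69 bp
Sorted largest to smallest: 156, 69, 7 bp.

156, 69, 7 bp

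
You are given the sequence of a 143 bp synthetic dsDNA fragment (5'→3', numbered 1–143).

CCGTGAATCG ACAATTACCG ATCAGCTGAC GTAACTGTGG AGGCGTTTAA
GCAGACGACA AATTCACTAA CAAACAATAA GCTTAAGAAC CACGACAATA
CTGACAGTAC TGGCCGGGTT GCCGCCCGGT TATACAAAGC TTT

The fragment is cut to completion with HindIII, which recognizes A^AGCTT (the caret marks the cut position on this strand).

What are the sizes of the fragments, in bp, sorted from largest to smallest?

HindIII sites (AAGCTT) start at positions 79, 137.
HindIII cuts after the first base of each site, so after positions 79, 137.
Linear molecule, 2 cuts → 3 fragments:
  1–79 → 79 bp
  80–137 → 58 bp
  138–143 → 6 bp
Sorted largest to smallest: 79, 58, 6 bp.

79, 58, 6 bp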